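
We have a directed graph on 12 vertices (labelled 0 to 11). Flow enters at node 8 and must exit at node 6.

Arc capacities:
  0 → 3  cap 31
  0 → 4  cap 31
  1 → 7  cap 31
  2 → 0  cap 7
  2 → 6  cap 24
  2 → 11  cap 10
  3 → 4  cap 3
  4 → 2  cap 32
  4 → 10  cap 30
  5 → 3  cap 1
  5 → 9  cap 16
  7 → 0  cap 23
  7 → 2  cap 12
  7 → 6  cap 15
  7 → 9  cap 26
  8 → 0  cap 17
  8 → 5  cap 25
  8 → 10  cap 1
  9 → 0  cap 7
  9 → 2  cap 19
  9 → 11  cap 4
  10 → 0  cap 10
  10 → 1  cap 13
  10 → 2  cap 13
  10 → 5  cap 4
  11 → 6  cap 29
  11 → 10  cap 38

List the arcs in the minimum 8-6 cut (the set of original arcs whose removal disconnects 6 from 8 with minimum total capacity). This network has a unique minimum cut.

augment #1: 8→10→2→6 push 1
augment #2: 8→0→4→2→6 push 17
augment #3: 8→5→9→2→6 push 6
augment #4: 8→5→9→11→6 push 4
augment #5: 8→5→9→2→11→6 push 6
augment #6: 8→5→3→4→2→11→6 push 1
max flow = 35; residual-reachable set from 8 gives S-side
cut edges (S→T): {(5,3), (5,9), (8,0), (8,10)} total cap 35

Min-cut arcs: {(5,3), (5,9), (8,0), (8,10)} (total capacity 35)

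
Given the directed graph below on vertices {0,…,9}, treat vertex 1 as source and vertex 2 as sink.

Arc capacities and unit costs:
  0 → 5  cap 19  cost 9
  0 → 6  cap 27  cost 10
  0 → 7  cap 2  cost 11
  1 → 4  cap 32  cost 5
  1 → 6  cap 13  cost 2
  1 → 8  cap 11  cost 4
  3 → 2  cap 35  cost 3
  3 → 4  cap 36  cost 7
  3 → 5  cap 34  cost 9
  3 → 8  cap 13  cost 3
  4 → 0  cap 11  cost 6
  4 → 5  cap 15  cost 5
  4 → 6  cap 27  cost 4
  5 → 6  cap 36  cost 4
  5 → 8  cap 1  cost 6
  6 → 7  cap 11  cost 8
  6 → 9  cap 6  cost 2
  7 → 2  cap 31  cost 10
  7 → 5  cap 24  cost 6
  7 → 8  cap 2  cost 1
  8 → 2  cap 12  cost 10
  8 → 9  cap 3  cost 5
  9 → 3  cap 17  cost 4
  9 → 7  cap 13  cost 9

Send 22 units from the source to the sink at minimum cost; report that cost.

shortest-cost path #1: 1→6→9→3→2 push 6 @ unit cost 11 (adds 66)
shortest-cost path #2: 1→8→2 push 11 @ unit cost 14 (adds 154)
shortest-cost path #3: 1→6→7→2 push 5 @ unit cost 20 (adds 100)
total cost = 320

Minimum cost for 22 units: 320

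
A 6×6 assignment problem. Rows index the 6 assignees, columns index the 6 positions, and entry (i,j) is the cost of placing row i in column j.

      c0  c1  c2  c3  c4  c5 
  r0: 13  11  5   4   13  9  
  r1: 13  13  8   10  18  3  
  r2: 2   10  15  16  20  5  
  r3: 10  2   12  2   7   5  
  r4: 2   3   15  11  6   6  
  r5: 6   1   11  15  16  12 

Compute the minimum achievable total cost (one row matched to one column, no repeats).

optimal assignment: row0→col2 (cost 5), row1→col5 (cost 3), row2→col0 (cost 2), row3→col3 (cost 2), row4→col4 (cost 6), row5→col1 (cost 1)
total = 5 + 3 + 2 + 2 + 6 + 1 = 19

Minimum assignment cost: 19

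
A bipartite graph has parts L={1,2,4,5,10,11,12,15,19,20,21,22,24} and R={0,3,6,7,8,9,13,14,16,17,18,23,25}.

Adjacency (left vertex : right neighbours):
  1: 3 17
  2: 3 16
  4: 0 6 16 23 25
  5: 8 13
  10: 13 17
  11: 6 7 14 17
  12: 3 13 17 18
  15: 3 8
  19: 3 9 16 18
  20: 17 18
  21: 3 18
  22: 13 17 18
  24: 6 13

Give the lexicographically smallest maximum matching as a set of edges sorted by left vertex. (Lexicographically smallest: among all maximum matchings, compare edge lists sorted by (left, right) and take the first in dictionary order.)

|M| = 10 (so the lex-smallest maximum matching has 10 edges)
process left vertices in ascending order; for each, take the smallest-labelled available neighbour that still permits 10 edges overall, or leave it unmatched if none does
lex-smallest matching: {1-3, 2-16, 4-0, 5-8, 10-13, 11-7, 12-17, 19-9, 20-18, 24-6}

Lex-smallest maximum matching: {(1,3), (2,16), (4,0), (5,8), (10,13), (11,7), (12,17), (19,9), (20,18), (24,6)}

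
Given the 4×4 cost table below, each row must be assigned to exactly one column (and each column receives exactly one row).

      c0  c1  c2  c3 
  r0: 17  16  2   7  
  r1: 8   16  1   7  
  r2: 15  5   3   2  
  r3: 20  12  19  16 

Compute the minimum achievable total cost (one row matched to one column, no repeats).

optimal assignment: row0→col2 (cost 2), row1→col0 (cost 8), row2→col3 (cost 2), row3→col1 (cost 12)
total = 2 + 8 + 2 + 12 = 24

Minimum assignment cost: 24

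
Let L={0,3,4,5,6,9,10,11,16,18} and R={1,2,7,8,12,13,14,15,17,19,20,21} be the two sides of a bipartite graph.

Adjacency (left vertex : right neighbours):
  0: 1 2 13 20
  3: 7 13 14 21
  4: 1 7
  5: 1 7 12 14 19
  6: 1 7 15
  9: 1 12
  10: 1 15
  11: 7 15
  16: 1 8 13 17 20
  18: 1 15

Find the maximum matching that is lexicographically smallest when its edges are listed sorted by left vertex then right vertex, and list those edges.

|M| = 8 (so the lex-smallest maximum matching has 8 edges)
process left vertices in ascending order; for each, take the smallest-labelled available neighbour that still permits 8 edges overall, or leave it unmatched if none does
lex-smallest matching: {0-2, 3-13, 4-1, 5-14, 6-7, 9-12, 10-15, 16-8}

Lex-smallest maximum matching: {(0,2), (3,13), (4,1), (5,14), (6,7), (9,12), (10,15), (16,8)}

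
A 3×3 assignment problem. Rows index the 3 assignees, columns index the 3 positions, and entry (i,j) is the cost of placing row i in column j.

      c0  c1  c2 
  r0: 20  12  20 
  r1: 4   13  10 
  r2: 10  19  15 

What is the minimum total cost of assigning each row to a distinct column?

Minimum assignment cost: 31

optimal assignment: row0→col1 (cost 12), row1→col0 (cost 4), row2→col2 (cost 15)
total = 12 + 4 + 15 = 31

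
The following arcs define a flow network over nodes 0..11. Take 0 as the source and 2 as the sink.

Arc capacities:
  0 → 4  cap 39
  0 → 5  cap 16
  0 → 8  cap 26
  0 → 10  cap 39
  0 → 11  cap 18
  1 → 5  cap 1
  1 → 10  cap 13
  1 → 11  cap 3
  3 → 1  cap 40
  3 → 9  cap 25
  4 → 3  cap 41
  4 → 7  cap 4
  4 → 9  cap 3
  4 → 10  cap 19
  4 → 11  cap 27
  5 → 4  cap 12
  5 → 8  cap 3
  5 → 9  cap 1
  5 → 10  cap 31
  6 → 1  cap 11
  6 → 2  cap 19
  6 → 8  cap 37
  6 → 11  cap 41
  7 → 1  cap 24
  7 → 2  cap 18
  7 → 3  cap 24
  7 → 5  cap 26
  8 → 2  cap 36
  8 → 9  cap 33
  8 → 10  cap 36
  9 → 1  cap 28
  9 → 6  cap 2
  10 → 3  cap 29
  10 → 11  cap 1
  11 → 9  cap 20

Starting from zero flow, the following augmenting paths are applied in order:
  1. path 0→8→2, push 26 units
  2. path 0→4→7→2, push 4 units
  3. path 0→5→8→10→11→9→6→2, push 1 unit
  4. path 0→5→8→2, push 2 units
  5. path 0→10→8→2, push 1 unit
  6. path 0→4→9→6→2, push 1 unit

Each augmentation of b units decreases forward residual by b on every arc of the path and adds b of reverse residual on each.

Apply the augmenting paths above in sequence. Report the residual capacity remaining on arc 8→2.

after path 1 (0→8→2, push 26): res(8,2)=10
after path 2 (0→4→7→2, push 4): res(8,2)=10
after path 3 (0→5→8→10→11→9→6→2, push 1): res(8,2)=10
after path 4 (0→5→8→2, push 2): res(8,2)=8
after path 5 (0→10→8→2, push 1): res(8,2)=7
after path 6 (0→4→9→6→2, push 1): res(8,2)=7

Residual capacity of (8,2): 7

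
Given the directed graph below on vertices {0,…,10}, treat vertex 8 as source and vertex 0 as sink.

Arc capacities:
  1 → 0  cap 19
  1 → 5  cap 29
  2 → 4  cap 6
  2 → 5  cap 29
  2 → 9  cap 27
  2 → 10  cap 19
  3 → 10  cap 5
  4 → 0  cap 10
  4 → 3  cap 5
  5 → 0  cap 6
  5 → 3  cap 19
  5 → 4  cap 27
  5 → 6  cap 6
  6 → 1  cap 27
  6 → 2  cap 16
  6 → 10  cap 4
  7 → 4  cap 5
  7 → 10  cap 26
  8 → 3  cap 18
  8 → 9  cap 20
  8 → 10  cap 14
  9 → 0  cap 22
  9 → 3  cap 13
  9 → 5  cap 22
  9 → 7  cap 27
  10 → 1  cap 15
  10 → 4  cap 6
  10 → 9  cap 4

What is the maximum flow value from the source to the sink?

Maximum flow value: 39

augment #1: 8→9→0 bottleneck 20, total now 20
augment #2: 8→10→1→0 bottleneck 14, total now 34
augment #3: 8→3→10→1→0 bottleneck 1, total now 35
augment #4: 8→3→10→4→0 bottleneck 4, total now 39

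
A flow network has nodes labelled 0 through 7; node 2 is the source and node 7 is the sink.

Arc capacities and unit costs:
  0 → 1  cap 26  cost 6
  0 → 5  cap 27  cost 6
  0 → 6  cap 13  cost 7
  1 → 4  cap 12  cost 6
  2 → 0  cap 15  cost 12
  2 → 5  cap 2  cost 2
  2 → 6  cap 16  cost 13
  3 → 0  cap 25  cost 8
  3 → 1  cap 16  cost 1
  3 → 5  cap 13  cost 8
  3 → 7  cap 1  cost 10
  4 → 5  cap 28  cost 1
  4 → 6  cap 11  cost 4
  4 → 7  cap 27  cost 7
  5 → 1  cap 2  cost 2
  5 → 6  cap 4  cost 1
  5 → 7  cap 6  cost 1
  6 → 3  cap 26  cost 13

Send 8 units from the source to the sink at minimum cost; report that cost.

Minimum cost for 8 units: 144

shortest-cost path #1: 2→5→7 push 2 @ unit cost 3 (adds 6)
shortest-cost path #2: 2→0→5→7 push 4 @ unit cost 19 (adds 76)
shortest-cost path #3: 2→0→1→4→7 push 2 @ unit cost 31 (adds 62)
total cost = 144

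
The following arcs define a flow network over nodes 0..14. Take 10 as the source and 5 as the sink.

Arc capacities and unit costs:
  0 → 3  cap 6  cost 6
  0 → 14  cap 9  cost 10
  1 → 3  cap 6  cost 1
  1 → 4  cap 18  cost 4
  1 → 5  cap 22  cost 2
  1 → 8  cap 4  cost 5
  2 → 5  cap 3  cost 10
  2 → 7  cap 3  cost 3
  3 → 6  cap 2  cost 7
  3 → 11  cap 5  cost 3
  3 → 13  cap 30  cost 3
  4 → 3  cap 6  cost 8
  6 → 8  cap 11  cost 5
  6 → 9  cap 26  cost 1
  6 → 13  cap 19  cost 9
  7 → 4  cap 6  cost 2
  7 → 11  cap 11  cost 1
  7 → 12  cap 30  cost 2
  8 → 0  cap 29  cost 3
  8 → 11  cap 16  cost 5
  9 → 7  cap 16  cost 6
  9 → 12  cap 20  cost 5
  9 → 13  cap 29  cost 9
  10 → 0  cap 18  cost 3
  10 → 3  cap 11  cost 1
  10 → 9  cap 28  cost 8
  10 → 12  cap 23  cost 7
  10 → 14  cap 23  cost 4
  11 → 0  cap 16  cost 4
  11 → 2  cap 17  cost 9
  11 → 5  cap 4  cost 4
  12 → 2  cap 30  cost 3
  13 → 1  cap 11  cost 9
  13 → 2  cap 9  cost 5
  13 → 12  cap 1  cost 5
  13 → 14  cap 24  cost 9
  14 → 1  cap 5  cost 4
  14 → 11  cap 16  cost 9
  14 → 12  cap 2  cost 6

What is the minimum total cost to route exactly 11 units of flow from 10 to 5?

shortest-cost path #1: 10→3→11→5 push 4 @ unit cost 8 (adds 32)
shortest-cost path #2: 10→14→1→5 push 5 @ unit cost 10 (adds 50)
shortest-cost path #3: 10→3→13→1→5 push 2 @ unit cost 15 (adds 30)
total cost = 112

Minimum cost for 11 units: 112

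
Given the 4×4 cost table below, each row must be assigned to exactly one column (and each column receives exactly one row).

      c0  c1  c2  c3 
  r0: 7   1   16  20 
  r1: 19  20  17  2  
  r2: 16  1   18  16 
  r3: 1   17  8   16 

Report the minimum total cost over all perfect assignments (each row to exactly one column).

Minimum assignment cost: 18

optimal assignment: row0→col0 (cost 7), row1→col3 (cost 2), row2→col1 (cost 1), row3→col2 (cost 8)
total = 7 + 2 + 1 + 8 = 18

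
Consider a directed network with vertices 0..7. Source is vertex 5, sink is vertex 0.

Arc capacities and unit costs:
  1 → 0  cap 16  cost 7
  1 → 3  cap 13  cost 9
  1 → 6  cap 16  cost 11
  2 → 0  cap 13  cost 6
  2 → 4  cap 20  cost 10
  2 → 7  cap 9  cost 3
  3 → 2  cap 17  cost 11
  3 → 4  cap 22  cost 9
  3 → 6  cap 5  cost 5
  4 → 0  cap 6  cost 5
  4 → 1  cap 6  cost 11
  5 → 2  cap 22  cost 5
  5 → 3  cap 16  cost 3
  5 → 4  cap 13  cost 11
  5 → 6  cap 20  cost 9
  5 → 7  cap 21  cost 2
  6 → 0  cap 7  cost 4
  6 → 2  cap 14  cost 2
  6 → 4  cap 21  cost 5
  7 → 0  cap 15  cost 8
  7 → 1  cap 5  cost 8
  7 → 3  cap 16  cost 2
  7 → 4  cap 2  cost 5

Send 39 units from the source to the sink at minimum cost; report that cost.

shortest-cost path #1: 5→7→0 push 15 @ unit cost 10 (adds 150)
shortest-cost path #2: 5→2→0 push 13 @ unit cost 11 (adds 143)
shortest-cost path #3: 5→7→4→0 push 2 @ unit cost 12 (adds 24)
shortest-cost path #4: 5→3→6→0 push 5 @ unit cost 12 (adds 60)
shortest-cost path #5: 5→6→0 push 2 @ unit cost 13 (adds 26)
shortest-cost path #6: 5→4→0 push 2 @ unit cost 16 (adds 32)
total cost = 435

Minimum cost for 39 units: 435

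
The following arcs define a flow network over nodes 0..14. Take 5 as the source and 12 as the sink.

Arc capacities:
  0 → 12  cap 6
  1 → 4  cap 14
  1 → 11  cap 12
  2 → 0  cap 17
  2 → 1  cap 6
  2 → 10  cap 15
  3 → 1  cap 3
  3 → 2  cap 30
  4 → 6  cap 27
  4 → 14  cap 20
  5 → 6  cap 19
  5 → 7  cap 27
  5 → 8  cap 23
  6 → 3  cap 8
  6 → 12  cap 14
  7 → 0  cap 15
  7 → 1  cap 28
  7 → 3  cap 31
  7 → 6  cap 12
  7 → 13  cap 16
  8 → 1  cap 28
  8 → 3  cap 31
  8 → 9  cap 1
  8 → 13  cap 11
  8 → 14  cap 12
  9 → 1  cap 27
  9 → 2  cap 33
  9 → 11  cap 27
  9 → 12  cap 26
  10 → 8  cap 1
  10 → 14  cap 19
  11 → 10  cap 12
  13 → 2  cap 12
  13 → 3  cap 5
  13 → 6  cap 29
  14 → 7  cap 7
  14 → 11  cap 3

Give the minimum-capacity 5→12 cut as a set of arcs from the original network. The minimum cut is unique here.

augment #1: 5→6→12 push 14
augment #2: 5→7→0→12 push 6
augment #3: 5→8→9→12 push 1
max flow = 21; residual-reachable set from 5 gives S-side
cut edges (S→T): {(0,12), (6,12), (8,9)} total cap 21

Min-cut arcs: {(0,12), (6,12), (8,9)} (total capacity 21)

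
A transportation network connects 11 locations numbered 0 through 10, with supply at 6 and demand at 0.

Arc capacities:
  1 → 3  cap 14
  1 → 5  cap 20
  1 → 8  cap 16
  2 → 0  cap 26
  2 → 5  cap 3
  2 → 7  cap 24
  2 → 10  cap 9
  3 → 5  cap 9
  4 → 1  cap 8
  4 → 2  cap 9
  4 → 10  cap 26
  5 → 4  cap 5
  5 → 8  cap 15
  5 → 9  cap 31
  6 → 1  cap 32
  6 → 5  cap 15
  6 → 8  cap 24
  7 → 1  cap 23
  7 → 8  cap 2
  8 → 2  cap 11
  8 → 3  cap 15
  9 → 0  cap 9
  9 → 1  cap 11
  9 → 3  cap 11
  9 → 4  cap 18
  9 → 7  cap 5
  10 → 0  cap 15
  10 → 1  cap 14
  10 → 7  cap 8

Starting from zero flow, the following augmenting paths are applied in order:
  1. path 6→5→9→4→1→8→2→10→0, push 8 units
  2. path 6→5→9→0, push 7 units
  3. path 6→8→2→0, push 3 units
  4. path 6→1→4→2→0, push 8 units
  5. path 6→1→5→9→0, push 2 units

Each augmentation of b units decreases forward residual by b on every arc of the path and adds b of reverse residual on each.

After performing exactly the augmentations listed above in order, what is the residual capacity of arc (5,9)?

after path 1 (6→5→9→4→1→8→2→10→0, push 8): res(5,9)=23
after path 2 (6→5→9→0, push 7): res(5,9)=16
after path 3 (6→8→2→0, push 3): res(5,9)=16
after path 4 (6→1→4→2→0, push 8): res(5,9)=16
after path 5 (6→1→5→9→0, push 2): res(5,9)=14

Residual capacity of (5,9): 14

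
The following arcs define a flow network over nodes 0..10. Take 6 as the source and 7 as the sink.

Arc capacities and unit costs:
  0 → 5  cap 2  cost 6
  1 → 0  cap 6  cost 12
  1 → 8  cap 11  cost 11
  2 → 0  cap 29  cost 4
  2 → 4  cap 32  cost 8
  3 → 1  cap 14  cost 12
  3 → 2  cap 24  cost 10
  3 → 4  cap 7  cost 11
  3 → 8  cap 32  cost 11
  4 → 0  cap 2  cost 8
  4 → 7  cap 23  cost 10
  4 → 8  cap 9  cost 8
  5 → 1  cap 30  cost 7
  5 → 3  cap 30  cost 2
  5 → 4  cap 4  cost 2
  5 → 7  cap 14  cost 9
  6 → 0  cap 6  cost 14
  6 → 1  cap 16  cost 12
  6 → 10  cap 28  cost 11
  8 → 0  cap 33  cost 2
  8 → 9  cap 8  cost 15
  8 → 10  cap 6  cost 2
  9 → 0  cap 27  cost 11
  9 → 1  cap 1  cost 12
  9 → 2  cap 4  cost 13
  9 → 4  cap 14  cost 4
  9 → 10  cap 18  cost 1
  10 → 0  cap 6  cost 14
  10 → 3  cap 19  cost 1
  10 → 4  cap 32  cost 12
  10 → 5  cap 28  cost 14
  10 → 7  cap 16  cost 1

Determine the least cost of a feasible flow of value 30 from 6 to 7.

shortest-cost path #1: 6→10→7 push 16 @ unit cost 12 (adds 192)
shortest-cost path #2: 6→0→5→7 push 2 @ unit cost 29 (adds 58)
shortest-cost path #3: 6→10→4→7 push 12 @ unit cost 33 (adds 396)
total cost = 646

Minimum cost for 30 units: 646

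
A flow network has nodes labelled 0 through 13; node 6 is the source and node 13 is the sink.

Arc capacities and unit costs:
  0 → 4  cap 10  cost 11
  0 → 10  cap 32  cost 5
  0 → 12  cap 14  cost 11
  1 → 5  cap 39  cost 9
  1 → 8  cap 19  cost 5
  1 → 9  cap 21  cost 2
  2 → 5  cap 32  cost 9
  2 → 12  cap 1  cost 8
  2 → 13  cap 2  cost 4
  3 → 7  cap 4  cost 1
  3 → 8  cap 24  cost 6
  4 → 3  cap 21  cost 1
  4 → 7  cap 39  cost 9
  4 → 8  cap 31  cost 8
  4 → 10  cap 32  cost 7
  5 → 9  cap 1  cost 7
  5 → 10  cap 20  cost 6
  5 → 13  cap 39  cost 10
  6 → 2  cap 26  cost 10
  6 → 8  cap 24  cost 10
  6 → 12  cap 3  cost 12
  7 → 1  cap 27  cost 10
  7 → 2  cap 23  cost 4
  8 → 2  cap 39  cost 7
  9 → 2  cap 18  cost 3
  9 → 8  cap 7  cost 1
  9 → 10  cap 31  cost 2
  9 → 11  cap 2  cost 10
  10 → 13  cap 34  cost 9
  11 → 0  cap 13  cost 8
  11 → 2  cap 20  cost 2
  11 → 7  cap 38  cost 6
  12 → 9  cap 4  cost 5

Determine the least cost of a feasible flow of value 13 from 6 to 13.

shortest-cost path #1: 6→2→13 push 2 @ unit cost 14 (adds 28)
shortest-cost path #2: 6→12→9→10→13 push 3 @ unit cost 28 (adds 84)
shortest-cost path #3: 6→2→5→13 push 8 @ unit cost 29 (adds 232)
total cost = 344

Minimum cost for 13 units: 344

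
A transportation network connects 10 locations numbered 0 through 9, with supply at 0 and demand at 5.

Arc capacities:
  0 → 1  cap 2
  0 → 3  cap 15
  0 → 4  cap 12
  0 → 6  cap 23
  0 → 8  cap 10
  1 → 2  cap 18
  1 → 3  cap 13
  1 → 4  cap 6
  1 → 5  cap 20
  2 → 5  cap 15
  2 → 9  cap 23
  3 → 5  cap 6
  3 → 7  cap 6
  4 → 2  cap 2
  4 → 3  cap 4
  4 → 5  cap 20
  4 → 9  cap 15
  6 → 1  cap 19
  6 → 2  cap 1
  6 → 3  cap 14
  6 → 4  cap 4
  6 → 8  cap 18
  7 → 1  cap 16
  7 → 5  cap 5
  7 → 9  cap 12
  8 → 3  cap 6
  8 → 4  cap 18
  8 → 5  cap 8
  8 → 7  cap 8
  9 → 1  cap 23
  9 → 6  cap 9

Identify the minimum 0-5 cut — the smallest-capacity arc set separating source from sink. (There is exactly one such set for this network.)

augment #1: 0→1→5 push 2
augment #2: 0→3→5 push 6
augment #3: 0→4→5 push 12
augment #4: 0→8→5 push 8
augment #5: 0→3→7→5 push 5
augment #6: 0→6→1→5 push 18
augment #7: 0→6→2→5 push 1
augment #8: 0→6→4→5 push 4
augment #9: 0→8→4→5 push 2
augment #10: 0→3→7→1→2→5 push 1
max flow = 59; residual-reachable set from 0 gives S-side
cut edges (S→T): {(0,1), (0,4), (0,6), (0,8), (3,5), (3,7)} total cap 59

Min-cut arcs: {(0,1), (0,4), (0,6), (0,8), (3,5), (3,7)} (total capacity 59)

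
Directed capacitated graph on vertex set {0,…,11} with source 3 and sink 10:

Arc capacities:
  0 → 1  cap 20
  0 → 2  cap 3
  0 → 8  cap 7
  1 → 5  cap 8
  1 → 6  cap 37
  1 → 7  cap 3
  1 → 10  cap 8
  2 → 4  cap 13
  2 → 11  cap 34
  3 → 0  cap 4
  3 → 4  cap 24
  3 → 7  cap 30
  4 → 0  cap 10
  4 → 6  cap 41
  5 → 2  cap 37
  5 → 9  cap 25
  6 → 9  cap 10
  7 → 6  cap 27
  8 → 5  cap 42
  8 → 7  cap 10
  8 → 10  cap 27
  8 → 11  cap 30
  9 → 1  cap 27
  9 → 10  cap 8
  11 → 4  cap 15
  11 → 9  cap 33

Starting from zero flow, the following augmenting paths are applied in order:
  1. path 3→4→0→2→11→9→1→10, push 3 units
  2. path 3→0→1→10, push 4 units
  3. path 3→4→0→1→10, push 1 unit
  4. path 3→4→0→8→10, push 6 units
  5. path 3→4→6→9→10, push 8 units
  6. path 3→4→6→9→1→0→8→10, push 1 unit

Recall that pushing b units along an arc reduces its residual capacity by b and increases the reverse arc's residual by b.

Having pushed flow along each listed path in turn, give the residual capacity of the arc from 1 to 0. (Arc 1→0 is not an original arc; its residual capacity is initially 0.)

after path 1 (3→4→0→2→11→9→1→10, push 3): res(1,0)=0
after path 2 (3→0→1→10, push 4): res(1,0)=4
after path 3 (3→4→0→1→10, push 1): res(1,0)=5
after path 4 (3→4→0→8→10, push 6): res(1,0)=5
after path 5 (3→4→6→9→10, push 8): res(1,0)=5
after path 6 (3→4→6→9→1→0→8→10, push 1): res(1,0)=4

Residual capacity of (1,0): 4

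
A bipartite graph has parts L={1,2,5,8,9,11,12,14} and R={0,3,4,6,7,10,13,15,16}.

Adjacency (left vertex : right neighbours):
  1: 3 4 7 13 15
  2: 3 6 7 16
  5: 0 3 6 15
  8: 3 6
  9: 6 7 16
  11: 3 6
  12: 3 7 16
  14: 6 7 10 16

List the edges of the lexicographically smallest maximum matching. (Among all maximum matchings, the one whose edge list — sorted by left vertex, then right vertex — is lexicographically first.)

Lex-smallest maximum matching: {(1,4), (2,3), (5,0), (8,6), (9,7), (12,16), (14,10)}

|M| = 7 (so the lex-smallest maximum matching has 7 edges)
process left vertices in ascending order; for each, take the smallest-labelled available neighbour that still permits 7 edges overall, or leave it unmatched if none does
lex-smallest matching: {1-4, 2-3, 5-0, 8-6, 9-7, 12-16, 14-10}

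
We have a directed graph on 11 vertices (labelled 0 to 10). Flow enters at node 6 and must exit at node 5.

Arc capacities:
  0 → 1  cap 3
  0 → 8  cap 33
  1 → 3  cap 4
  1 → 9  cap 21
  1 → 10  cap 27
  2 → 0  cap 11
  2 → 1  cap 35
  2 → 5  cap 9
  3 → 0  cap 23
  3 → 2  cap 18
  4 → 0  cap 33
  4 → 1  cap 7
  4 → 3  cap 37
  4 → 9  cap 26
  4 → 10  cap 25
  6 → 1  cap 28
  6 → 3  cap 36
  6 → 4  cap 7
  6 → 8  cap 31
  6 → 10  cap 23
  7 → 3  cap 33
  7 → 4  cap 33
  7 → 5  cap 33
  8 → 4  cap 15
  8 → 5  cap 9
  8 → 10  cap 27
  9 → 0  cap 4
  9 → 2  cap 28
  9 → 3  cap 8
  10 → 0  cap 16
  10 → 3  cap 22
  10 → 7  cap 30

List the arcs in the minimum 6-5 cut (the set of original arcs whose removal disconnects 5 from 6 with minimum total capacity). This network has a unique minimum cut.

Min-cut arcs: {(2,5), (8,5), (10,7)} (total capacity 48)

augment #1: 6→8→5 push 9
augment #2: 6→3→2→5 push 9
augment #3: 6→10→7→5 push 23
augment #4: 6→1→10→7→5 push 7
max flow = 48; residual-reachable set from 6 gives S-side
cut edges (S→T): {(2,5), (8,5), (10,7)} total cap 48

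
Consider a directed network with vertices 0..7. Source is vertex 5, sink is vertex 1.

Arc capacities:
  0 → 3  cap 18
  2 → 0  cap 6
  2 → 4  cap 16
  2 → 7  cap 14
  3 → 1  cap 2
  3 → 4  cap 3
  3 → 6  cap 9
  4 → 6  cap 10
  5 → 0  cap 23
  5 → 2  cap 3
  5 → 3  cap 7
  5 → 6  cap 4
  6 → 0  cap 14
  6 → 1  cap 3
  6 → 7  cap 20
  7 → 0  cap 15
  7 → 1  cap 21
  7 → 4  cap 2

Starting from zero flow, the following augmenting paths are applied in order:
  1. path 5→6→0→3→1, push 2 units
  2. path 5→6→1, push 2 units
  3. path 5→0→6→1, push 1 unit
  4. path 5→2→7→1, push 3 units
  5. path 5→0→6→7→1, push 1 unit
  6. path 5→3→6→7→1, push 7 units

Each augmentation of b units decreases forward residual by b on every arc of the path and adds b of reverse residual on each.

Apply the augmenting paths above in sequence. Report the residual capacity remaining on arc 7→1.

after path 1 (5→6→0→3→1, push 2): res(7,1)=21
after path 2 (5→6→1, push 2): res(7,1)=21
after path 3 (5→0→6→1, push 1): res(7,1)=21
after path 4 (5→2→7→1, push 3): res(7,1)=18
after path 5 (5→0→6→7→1, push 1): res(7,1)=17
after path 6 (5→3→6→7→1, push 7): res(7,1)=10

Residual capacity of (7,1): 10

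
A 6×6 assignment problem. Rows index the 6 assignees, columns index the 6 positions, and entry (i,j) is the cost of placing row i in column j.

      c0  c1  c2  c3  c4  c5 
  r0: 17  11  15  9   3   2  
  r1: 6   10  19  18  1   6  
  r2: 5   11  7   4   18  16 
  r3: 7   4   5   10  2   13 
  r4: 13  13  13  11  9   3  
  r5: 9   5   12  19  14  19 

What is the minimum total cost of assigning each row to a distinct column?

optimal assignment: row0→col4 (cost 3), row1→col0 (cost 6), row2→col3 (cost 4), row3→col2 (cost 5), row4→col5 (cost 3), row5→col1 (cost 5)
total = 3 + 6 + 4 + 5 + 3 + 5 = 26

Minimum assignment cost: 26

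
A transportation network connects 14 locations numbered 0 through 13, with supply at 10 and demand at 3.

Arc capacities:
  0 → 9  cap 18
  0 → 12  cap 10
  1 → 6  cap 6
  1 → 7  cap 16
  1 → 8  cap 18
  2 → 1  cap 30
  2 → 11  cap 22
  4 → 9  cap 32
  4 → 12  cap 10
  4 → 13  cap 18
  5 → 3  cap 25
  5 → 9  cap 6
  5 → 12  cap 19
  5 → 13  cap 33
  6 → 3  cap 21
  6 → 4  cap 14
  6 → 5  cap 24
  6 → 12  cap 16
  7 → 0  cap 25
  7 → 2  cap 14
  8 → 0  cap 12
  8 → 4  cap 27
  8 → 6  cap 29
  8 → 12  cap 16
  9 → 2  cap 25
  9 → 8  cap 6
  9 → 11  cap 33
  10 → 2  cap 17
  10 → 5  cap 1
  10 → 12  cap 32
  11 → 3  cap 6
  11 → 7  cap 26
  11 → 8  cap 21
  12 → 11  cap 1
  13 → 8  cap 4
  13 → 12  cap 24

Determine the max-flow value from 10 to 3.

augment #1: 10→5→3 bottleneck 1, total now 1
augment #2: 10→2→11→3 bottleneck 6, total now 7
augment #3: 10→2→1→6→3 bottleneck 6, total now 13
augment #4: 10→2→1→8→6→3 bottleneck 5, total now 18
augment #5: 10→12→11→8→6→3 bottleneck 1, total now 19

Maximum flow value: 19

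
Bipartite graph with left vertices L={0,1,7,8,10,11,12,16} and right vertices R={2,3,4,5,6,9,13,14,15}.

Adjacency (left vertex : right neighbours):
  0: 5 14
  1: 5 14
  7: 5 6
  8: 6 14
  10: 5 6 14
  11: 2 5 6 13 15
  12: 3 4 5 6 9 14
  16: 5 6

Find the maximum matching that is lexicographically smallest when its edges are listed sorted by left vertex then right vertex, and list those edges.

|M| = 5 (so the lex-smallest maximum matching has 5 edges)
process left vertices in ascending order; for each, take the smallest-labelled available neighbour that still permits 5 edges overall, or leave it unmatched if none does
lex-smallest matching: {0-5, 1-14, 7-6, 11-2, 12-3}

Lex-smallest maximum matching: {(0,5), (1,14), (7,6), (11,2), (12,3)}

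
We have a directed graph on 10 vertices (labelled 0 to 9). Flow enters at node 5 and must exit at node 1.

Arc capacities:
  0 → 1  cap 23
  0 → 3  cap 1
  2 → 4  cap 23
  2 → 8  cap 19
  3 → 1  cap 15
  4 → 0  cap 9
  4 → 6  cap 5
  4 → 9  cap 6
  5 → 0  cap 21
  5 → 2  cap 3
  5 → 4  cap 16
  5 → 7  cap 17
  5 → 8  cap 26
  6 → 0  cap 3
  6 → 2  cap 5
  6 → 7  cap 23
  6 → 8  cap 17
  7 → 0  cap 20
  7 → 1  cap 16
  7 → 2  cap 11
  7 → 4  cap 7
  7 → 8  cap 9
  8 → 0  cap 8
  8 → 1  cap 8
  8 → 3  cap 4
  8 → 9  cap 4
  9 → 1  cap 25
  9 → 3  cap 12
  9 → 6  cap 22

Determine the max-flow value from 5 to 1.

Maximum flow value: 62

augment #1: 5→0→1 bottleneck 21, total now 21
augment #2: 5→7→1 bottleneck 16, total now 37
augment #3: 5→8→1 bottleneck 8, total now 45
augment #4: 5→4→0→1 bottleneck 2, total now 47
augment #5: 5→4→9→1 bottleneck 6, total now 53
augment #6: 5→8→3→1 bottleneck 4, total now 57
augment #7: 5→8→9→1 bottleneck 4, total now 61
augment #8: 5→4→0→3→1 bottleneck 1, total now 62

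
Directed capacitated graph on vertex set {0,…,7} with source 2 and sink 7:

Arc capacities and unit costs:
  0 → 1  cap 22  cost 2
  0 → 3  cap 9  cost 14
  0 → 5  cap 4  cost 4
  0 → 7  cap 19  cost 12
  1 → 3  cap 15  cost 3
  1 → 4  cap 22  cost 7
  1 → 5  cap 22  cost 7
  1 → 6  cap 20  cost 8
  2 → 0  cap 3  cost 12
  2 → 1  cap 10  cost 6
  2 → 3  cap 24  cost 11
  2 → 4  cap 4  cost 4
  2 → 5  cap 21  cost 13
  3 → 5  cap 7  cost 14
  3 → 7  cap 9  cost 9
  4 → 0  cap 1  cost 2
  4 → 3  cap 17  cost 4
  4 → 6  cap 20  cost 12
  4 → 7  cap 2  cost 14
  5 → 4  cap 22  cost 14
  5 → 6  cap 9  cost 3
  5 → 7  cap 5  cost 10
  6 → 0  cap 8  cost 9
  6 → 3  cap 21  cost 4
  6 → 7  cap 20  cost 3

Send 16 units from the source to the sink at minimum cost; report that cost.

shortest-cost path #1: 2→4→0→5→6→7 push 1 @ unit cost 16 (adds 16)
shortest-cost path #2: 2→4→3→7 push 3 @ unit cost 17 (adds 51)
shortest-cost path #3: 2→1→6→7 push 10 @ unit cost 17 (adds 170)
shortest-cost path #4: 2→5→6→7 push 2 @ unit cost 19 (adds 38)
total cost = 275

Minimum cost for 16 units: 275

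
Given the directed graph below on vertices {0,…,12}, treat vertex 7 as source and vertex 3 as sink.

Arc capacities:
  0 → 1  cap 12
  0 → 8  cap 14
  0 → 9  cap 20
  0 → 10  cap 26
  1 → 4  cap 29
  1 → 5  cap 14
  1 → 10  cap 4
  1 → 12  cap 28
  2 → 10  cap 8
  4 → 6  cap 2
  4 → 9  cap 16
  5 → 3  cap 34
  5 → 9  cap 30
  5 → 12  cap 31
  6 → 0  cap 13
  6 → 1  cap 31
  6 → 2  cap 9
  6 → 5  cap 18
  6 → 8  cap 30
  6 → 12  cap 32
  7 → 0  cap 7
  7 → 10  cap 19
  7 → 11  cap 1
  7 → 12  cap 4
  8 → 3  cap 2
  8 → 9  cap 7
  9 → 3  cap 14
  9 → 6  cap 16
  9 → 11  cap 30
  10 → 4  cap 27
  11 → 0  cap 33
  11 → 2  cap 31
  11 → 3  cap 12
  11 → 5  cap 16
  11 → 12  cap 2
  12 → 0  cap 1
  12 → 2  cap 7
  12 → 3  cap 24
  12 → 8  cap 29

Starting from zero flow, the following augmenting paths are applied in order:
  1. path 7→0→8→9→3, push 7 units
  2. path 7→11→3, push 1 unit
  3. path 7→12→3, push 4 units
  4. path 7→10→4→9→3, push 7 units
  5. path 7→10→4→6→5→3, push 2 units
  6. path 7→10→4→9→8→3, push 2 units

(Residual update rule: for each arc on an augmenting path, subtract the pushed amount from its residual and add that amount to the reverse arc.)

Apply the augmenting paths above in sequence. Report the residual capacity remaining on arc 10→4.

after path 1 (7→0→8→9→3, push 7): res(10,4)=27
after path 2 (7→11→3, push 1): res(10,4)=27
after path 3 (7→12→3, push 4): res(10,4)=27
after path 4 (7→10→4→9→3, push 7): res(10,4)=20
after path 5 (7→10→4→6→5→3, push 2): res(10,4)=18
after path 6 (7→10→4→9→8→3, push 2): res(10,4)=16

Residual capacity of (10,4): 16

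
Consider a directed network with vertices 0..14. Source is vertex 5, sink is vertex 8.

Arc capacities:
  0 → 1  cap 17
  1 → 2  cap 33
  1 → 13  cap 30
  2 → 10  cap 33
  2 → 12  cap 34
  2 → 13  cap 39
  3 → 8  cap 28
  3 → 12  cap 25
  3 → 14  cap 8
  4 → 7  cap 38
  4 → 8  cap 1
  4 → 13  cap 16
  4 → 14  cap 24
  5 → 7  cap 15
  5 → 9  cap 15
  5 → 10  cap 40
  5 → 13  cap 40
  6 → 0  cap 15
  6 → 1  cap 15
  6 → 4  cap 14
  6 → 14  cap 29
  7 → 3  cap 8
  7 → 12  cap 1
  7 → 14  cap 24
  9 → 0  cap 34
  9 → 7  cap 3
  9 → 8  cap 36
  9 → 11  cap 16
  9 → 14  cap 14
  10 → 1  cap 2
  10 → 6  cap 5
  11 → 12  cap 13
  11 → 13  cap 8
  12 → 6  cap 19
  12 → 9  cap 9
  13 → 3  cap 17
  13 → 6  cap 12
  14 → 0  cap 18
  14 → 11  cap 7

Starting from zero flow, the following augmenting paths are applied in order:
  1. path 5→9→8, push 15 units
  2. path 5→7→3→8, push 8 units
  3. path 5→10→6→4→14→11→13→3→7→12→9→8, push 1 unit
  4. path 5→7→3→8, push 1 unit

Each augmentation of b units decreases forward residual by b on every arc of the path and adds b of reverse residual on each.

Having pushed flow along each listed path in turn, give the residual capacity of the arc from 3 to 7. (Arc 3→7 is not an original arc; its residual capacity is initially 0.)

after path 1 (5→9→8, push 15): res(3,7)=0
after path 2 (5→7→3→8, push 8): res(3,7)=8
after path 3 (5→10→6→4→14→11→13→3→7→12→9→8, push 1): res(3,7)=7
after path 4 (5→7→3→8, push 1): res(3,7)=8

Residual capacity of (3,7): 8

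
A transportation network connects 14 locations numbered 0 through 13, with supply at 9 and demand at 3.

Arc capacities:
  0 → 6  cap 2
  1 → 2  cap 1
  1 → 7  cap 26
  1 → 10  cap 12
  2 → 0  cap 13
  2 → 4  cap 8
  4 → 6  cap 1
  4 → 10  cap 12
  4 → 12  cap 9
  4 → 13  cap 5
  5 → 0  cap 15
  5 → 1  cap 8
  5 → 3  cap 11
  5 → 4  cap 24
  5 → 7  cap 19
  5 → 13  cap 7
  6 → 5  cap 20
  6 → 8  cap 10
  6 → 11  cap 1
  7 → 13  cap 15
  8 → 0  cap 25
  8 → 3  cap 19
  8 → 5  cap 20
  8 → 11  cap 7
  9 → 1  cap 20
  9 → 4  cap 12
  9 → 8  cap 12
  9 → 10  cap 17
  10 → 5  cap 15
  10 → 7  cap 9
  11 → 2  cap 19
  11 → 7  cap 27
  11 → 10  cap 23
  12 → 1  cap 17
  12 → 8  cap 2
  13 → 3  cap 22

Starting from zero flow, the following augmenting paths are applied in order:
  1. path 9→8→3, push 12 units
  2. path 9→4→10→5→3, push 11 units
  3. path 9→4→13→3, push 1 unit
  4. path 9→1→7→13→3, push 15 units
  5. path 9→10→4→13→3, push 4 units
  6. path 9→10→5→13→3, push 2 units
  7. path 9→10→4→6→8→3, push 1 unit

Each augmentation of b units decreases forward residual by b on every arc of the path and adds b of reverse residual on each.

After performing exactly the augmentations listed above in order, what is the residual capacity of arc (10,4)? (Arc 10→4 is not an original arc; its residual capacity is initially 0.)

Residual capacity of (10,4): 6

after path 1 (9→8→3, push 12): res(10,4)=0
after path 2 (9→4→10→5→3, push 11): res(10,4)=11
after path 3 (9→4→13→3, push 1): res(10,4)=11
after path 4 (9→1→7→13→3, push 15): res(10,4)=11
after path 5 (9→10→4→13→3, push 4): res(10,4)=7
after path 6 (9→10→5→13→3, push 2): res(10,4)=7
after path 7 (9→10→4→6→8→3, push 1): res(10,4)=6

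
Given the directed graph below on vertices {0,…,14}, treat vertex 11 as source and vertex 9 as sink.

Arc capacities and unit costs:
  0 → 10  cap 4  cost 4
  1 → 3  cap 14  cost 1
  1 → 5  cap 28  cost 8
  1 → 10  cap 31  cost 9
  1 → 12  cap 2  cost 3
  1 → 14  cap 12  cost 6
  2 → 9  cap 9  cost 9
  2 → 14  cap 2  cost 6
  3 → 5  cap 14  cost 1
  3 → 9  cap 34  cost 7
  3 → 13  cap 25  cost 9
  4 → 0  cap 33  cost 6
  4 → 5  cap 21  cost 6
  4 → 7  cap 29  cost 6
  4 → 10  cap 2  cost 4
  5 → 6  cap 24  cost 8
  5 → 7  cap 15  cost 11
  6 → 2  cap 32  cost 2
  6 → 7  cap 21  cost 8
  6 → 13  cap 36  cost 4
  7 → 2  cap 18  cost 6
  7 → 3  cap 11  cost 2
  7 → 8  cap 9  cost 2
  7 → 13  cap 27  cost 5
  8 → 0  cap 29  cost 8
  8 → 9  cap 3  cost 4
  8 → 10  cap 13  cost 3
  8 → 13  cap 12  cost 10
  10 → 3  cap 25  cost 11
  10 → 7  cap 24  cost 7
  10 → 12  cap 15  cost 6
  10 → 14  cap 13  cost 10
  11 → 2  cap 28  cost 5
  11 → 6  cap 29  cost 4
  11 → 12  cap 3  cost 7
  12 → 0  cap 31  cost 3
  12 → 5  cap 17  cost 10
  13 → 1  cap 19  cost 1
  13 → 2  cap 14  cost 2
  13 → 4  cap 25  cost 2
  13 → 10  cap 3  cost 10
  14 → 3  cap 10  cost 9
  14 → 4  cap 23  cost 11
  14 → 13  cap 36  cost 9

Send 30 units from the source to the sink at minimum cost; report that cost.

Minimum cost for 30 units: 502

shortest-cost path #1: 11→2→9 push 9 @ unit cost 14 (adds 126)
shortest-cost path #2: 11→6→13→1→3→9 push 14 @ unit cost 17 (adds 238)
shortest-cost path #3: 11→6→7→8→9 push 3 @ unit cost 18 (adds 54)
shortest-cost path #4: 11→6→7→3→9 push 4 @ unit cost 21 (adds 84)
total cost = 502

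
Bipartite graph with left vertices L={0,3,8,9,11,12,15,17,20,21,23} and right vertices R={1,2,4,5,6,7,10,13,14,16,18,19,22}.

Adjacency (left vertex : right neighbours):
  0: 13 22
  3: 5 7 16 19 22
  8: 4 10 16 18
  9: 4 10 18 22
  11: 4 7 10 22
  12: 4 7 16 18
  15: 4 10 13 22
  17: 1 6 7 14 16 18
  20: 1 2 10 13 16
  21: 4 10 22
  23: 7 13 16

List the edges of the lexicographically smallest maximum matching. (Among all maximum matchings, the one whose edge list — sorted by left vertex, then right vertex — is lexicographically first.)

Lex-smallest maximum matching: {(0,13), (3,5), (8,4), (9,10), (11,7), (12,18), (15,22), (17,1), (20,2), (23,16)}

|M| = 10 (so the lex-smallest maximum matching has 10 edges)
process left vertices in ascending order; for each, take the smallest-labelled available neighbour that still permits 10 edges overall, or leave it unmatched if none does
lex-smallest matching: {0-13, 3-5, 8-4, 9-10, 11-7, 12-18, 15-22, 17-1, 20-2, 23-16}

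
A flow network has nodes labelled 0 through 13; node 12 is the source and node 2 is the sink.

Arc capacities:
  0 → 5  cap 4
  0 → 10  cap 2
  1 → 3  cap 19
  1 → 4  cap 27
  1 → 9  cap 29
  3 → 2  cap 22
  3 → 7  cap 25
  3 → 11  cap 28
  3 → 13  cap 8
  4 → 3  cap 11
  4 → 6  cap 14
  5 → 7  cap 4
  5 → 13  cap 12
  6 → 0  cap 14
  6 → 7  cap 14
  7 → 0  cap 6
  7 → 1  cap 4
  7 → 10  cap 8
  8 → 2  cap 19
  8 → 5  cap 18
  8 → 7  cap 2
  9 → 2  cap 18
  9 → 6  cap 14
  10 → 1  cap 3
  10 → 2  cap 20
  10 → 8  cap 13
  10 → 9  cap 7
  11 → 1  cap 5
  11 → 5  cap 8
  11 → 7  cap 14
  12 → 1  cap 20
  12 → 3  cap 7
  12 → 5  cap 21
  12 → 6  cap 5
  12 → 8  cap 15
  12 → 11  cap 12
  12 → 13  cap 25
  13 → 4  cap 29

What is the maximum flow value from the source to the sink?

augment #1: 12→3→2 bottleneck 7, total now 7
augment #2: 12→8→2 bottleneck 15, total now 22
augment #3: 12→1→3→2 bottleneck 15, total now 37
augment #4: 12→1→9→2 bottleneck 5, total now 42
augment #5: 12→5→7→10→2 bottleneck 4, total now 46
augment #6: 12→6→0→10→2 bottleneck 2, total now 48
augment #7: 12→6→7→10→2 bottleneck 3, total now 51
augment #8: 12→11→1→9→2 bottleneck 5, total now 56
augment #9: 12→11→7→10→2 bottleneck 1, total now 57
augment #10: 12→11→7→1→9→2 bottleneck 4, total now 61
augment #11: 12→13→4→3→1→9→2 bottleneck 4, total now 65

Maximum flow value: 65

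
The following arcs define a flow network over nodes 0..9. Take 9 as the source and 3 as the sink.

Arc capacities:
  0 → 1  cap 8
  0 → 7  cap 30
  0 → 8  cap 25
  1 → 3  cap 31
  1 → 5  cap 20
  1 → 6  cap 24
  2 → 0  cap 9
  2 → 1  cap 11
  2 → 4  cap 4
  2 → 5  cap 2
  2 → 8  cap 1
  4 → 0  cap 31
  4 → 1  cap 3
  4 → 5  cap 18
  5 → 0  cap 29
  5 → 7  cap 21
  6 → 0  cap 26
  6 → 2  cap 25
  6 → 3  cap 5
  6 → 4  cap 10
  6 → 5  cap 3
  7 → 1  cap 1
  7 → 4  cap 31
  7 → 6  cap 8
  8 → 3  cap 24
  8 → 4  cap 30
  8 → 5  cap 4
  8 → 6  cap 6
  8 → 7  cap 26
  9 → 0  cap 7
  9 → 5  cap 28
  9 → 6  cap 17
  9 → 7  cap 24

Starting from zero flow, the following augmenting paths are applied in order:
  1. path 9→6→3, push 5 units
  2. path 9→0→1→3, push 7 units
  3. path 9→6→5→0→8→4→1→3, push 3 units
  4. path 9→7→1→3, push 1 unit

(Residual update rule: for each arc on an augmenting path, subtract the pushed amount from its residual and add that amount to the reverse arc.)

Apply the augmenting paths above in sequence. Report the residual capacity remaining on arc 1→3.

after path 1 (9→6→3, push 5): res(1,3)=31
after path 2 (9→0→1→3, push 7): res(1,3)=24
after path 3 (9→6→5→0→8→4→1→3, push 3): res(1,3)=21
after path 4 (9→7→1→3, push 1): res(1,3)=20

Residual capacity of (1,3): 20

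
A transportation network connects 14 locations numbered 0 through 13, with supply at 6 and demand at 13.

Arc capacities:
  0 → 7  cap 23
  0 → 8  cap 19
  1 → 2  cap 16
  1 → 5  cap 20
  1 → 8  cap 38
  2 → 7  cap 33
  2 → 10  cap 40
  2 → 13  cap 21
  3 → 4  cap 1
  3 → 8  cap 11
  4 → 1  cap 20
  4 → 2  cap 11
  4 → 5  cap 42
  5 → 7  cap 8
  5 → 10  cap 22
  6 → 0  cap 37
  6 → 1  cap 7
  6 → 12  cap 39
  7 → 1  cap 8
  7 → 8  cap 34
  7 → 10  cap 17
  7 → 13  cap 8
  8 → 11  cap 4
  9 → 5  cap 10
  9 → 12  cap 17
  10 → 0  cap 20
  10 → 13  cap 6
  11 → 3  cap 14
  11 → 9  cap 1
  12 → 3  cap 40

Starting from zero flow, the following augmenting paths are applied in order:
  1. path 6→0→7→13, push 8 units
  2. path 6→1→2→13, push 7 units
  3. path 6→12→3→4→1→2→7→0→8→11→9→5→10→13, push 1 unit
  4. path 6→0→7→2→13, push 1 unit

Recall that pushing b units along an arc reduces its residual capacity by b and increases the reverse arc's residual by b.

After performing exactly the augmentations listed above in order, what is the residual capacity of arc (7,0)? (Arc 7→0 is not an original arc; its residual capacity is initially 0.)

after path 1 (6→0→7→13, push 8): res(7,0)=8
after path 2 (6→1→2→13, push 7): res(7,0)=8
after path 3 (6→12→3→4→1→2→7→0→8→11→9→5→10→13, push 1): res(7,0)=7
after path 4 (6→0→7→2→13, push 1): res(7,0)=8

Residual capacity of (7,0): 8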